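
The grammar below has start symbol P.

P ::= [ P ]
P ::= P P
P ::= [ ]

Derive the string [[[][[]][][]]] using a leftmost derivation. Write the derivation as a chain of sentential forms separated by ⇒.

P ⇒ [P]   [P ::= [ P ]]
[P] ⇒ [[P]]   [P ::= [ P ]]
[[P]] ⇒ [[PP]]   [P ::= P P]
[[PP]] ⇒ [[[]P]]   [P ::= [ ]]
[[[]P]] ⇒ [[[]PP]]   [P ::= P P]
[[[]PP]] ⇒ [[[]PPP]]   [P ::= P P]
[[[]PPP]] ⇒ [[[][P]PP]]   [P ::= [ P ]]
[[[][P]PP]] ⇒ [[[][[]]PP]]   [P ::= [ ]]
[[[][[]]PP]] ⇒ [[[][[]][]P]]   [P ::= [ ]]
[[[][[]][]P]] ⇒ [[[][[]][][]]]   [P ::= [ ]]

P ⇒ [P] ⇒ [[P]] ⇒ [[PP]] ⇒ [[[]P]] ⇒ [[[]PP]] ⇒ [[[]PPP]] ⇒ [[[][P]PP]] ⇒ [[[][[]]PP]] ⇒ [[[][[]][]P]] ⇒ [[[][[]][][]]]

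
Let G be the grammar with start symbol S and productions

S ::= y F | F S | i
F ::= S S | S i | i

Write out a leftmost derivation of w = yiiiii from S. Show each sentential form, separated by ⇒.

S ⇒ FS   [S ::= F S]
FS ⇒ SSS   [F ::= S S]
SSS ⇒ yFSS   [S ::= y F]
yFSS ⇒ ySiSS   [F ::= S i]
ySiSS ⇒ yiiSS   [S ::= i]
yiiSS ⇒ yiiiS   [S ::= i]
yiiiS ⇒ yiiiFS   [S ::= F S]
yiiiFS ⇒ yiiiiS   [F ::= i]
yiiiiS ⇒ yiiiii   [S ::= i]

S⇒FS⇒SSS⇒yFSS⇒ySiSS⇒yiiSS⇒yiiiS⇒yiiiFS⇒yiiiiS⇒yiiiii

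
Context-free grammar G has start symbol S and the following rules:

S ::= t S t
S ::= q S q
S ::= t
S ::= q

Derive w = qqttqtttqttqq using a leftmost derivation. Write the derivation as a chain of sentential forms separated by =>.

S=>qSq=>qqSqq=>qqtStqq=>qqttSttqq=>qqttqSqttqq=>qqttqtStqttqq=>qqttqtttqttqq

S => qSq   [S ::= q S q]
qSq => qqSqq   [S ::= q S q]
qqSqq => qqtStqq   [S ::= t S t]
qqtStqq => qqttSttqq   [S ::= t S t]
qqttSttqq => qqttqSqttqq   [S ::= q S q]
qqttqSqttqq => qqttqtStqttqq   [S ::= t S t]
qqttqtStqttqq => qqttqtttqttqq   [S ::= t]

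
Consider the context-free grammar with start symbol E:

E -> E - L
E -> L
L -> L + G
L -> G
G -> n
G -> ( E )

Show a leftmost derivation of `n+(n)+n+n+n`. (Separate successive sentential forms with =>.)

E => L   [E -> L]
L => L+G   [L -> L + G]
L+G => L+G+G   [L -> L + G]
L+G+G => L+G+G+G   [L -> L + G]
L+G+G+G => L+G+G+G+G   [L -> L + G]
L+G+G+G+G => G+G+G+G+G   [L -> G]
G+G+G+G+G => n+G+G+G+G   [G -> n]
n+G+G+G+G => n+(E)+G+G+G   [G -> ( E )]
n+(E)+G+G+G => n+(L)+G+G+G   [E -> L]
n+(L)+G+G+G => n+(G)+G+G+G   [L -> G]
n+(G)+G+G+G => n+(n)+G+G+G   [G -> n]
n+(n)+G+G+G => n+(n)+n+G+G   [G -> n]
n+(n)+n+G+G => n+(n)+n+n+G   [G -> n]
n+(n)+n+n+G => n+(n)+n+n+n   [G -> n]

E => L => L+G => L+G+G => L+G+G+G => L+G+G+G+G => G+G+G+G+G => n+G+G+G+G => n+(E)+G+G+G => n+(L)+G+G+G => n+(G)+G+G+G => n+(n)+G+G+G => n+(n)+n+G+G => n+(n)+n+n+G => n+(n)+n+n+n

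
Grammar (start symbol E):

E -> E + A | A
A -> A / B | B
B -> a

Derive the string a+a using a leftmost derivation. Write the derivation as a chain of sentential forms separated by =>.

E=>E+A=>A+A=>B+A=>a+A=>a+B=>a+a

E => E+A   [E -> E + A]
E+A => A+A   [E -> A]
A+A => B+A   [A -> B]
B+A => a+A   [B -> a]
a+A => a+B   [A -> B]
a+B => a+a   [B -> a]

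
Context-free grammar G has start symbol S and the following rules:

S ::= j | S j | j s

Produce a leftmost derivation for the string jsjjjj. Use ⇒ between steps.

S ⇒ Sj   [S ::= S j]
Sj ⇒ Sjj   [S ::= S j]
Sjj ⇒ Sjjj   [S ::= S j]
Sjjj ⇒ Sjjjj   [S ::= S j]
Sjjjj ⇒ jsjjjj   [S ::= j s]

S ⇒ Sj ⇒ Sjj ⇒ Sjjj ⇒ Sjjjj ⇒ jsjjjj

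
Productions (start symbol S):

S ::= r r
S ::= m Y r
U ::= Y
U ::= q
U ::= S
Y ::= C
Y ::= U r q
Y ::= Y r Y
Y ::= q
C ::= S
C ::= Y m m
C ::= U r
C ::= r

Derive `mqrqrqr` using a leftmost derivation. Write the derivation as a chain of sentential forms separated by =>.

S => mYr   [S ::= m Y r]
mYr => mYrYr   [Y ::= Y r Y]
mYrYr => mUrqrYr   [Y ::= U r q]
mUrqrYr => mYrqrYr   [U ::= Y]
mYrqrYr => mqrqrYr   [Y ::= q]
mqrqrYr => mqrqrqr   [Y ::= q]

S=>mYr=>mYrYr=>mUrqrYr=>mYrqrYr=>mqrqrYr=>mqrqrqr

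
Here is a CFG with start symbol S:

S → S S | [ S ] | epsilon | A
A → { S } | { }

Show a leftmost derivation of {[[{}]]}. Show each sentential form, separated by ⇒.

S ⇒ A ⇒ {S} ⇒ {[S]} ⇒ {[[S]]} ⇒ {[[A]]} ⇒ {[[{}]]}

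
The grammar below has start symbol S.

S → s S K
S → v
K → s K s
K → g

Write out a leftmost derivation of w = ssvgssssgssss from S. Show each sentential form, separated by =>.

S => sSK => ssSKK => ssvKK => ssvgK => ssvgsKs => ssvgssKss => ssvgsssKsss => ssvgssssKssss => ssvgssssgssss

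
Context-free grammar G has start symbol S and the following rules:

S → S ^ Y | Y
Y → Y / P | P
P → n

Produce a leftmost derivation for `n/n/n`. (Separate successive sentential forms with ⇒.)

S ⇒ Y ⇒ Y/P ⇒ Y/P/P ⇒ P/P/P ⇒ n/P/P ⇒ n/n/P ⇒ n/n/n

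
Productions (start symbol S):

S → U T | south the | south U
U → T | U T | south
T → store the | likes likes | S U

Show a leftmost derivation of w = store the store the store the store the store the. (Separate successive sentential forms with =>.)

S => U T => U T T => U T T T => U T T T T => T T T T T => store the T T T T => store the store the T T T => store the store the store the T T => store the store the store the store the T => store the store the store the store the store the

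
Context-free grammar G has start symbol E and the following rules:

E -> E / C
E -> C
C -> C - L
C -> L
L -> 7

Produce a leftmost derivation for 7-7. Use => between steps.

E => C   [E -> C]
C => C-L   [C -> C - L]
C-L => L-L   [C -> L]
L-L => 7-L   [L -> 7]
7-L => 7-7   [L -> 7]

E => C => C-L => L-L => 7-L => 7-7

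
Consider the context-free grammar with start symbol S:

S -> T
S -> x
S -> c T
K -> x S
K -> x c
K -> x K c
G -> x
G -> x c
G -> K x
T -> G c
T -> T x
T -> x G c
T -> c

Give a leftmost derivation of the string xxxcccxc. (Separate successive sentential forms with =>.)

S => T   [S -> T]
T => Gc   [T -> G c]
Gc => Kxc   [G -> K x]
Kxc => xKcxc   [K -> x K c]
xKcxc => xxKccxc   [K -> x K c]
xxKccxc => xxxcccxc   [K -> x c]

S=>T=>Gc=>Kxc=>xKcxc=>xxKccxc=>xxxcccxc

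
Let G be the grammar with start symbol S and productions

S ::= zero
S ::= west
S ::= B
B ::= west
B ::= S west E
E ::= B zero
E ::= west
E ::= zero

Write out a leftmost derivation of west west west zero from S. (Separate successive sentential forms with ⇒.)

S ⇒ B ⇒ S west E ⇒ B west E ⇒ west west E ⇒ west west B zero ⇒ west west west zero

S ⇒ B   [S ::= B]
B ⇒ S west E   [B ::= S west E]
S west E ⇒ B west E   [S ::= B]
B west E ⇒ west west E   [B ::= west]
west west E ⇒ west west B zero   [E ::= B zero]
west west B zero ⇒ west west west zero   [B ::= west]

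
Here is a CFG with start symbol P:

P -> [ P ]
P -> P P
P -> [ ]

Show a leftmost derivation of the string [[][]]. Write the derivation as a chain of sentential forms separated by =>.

P => [P] => [PP] => [[]P] => [[][]]

P => [P]   [P -> [ P ]]
[P] => [PP]   [P -> P P]
[PP] => [[]P]   [P -> [ ]]
[[]P] => [[][]]   [P -> [ ]]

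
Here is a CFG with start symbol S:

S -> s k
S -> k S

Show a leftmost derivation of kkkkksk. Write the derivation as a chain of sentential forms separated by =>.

S=>kS=>kkS=>kkkS=>kkkkS=>kkkkkS=>kkkkksk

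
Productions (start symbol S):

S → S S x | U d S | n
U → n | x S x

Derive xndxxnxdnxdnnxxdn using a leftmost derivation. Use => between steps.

S=>UdS=>xSxdS=>xUdSxdS=>xndSxdS=>xndSSxxdS=>xndUdSSxxdS=>xndxSxdSSxxdS=>xndxUdSxdSSxxdS=>xndxxSxdSxdSSxxdS=>xndxxnxdSxdSSxxdS=>xndxxnxdnxdSSxxdS=>xndxxnxdnxdnSxxdS=>xndxxnxdnxdnnxxdS=>xndxxnxdnxdnnxxdn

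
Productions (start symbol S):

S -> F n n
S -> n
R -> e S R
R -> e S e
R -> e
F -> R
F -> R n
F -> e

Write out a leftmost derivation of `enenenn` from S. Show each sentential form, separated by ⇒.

S ⇒ Fnn   [S -> F n n]
Fnn ⇒ Rnn   [F -> R]
Rnn ⇒ eSRnn   [R -> e S R]
eSRnn ⇒ enRnn   [S -> n]
enRnn ⇒ eneSenn   [R -> e S e]
eneSenn ⇒ enenenn   [S -> n]

S⇒Fnn⇒Rnn⇒eSRnn⇒enRnn⇒eneSenn⇒enenenn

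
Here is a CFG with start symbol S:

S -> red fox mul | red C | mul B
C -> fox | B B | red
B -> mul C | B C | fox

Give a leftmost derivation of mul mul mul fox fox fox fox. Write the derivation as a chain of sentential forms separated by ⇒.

S ⇒ mul B ⇒ mul mul C ⇒ mul mul B B ⇒ mul mul B C B ⇒ mul mul mul C C B ⇒ mul mul mul B B C B ⇒ mul mul mul fox B C B ⇒ mul mul mul fox fox C B ⇒ mul mul mul fox fox fox B ⇒ mul mul mul fox fox fox fox

S ⇒ mul B   [S -> mul B]
mul B ⇒ mul mul C   [B -> mul C]
mul mul C ⇒ mul mul B B   [C -> B B]
mul mul B B ⇒ mul mul B C B   [B -> B C]
mul mul B C B ⇒ mul mul mul C C B   [B -> mul C]
mul mul mul C C B ⇒ mul mul mul B B C B   [C -> B B]
mul mul mul B B C B ⇒ mul mul mul fox B C B   [B -> fox]
mul mul mul fox B C B ⇒ mul mul mul fox fox C B   [B -> fox]
mul mul mul fox fox C B ⇒ mul mul mul fox fox fox B   [C -> fox]
mul mul mul fox fox fox B ⇒ mul mul mul fox fox fox fox   [B -> fox]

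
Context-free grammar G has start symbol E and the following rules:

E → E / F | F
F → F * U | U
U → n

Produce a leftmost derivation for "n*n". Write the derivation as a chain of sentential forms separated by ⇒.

E⇒F⇒F*U⇒U*U⇒n*U⇒n*n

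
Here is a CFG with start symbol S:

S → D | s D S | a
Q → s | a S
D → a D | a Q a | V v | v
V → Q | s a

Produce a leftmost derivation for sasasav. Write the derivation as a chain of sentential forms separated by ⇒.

S⇒sDS⇒saQaS⇒sasaS⇒sasaD⇒sasaVv⇒sasasav

S ⇒ sDS   [S → s D S]
sDS ⇒ saQaS   [D → a Q a]
saQaS ⇒ sasaS   [Q → s]
sasaS ⇒ sasaD   [S → D]
sasaD ⇒ sasaVv   [D → V v]
sasaVv ⇒ sasasav   [V → s a]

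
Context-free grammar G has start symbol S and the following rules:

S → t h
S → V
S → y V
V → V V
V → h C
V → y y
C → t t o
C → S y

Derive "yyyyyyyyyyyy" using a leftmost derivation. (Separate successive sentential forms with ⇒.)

S ⇒ V ⇒ VV ⇒ VVV ⇒ VVVV ⇒ VVVVV ⇒ yyVVVV ⇒ yyVVVVV ⇒ yyyyVVVV ⇒ yyyyyyVVV ⇒ yyyyyyyyVV ⇒ yyyyyyyyyyV ⇒ yyyyyyyyyyyy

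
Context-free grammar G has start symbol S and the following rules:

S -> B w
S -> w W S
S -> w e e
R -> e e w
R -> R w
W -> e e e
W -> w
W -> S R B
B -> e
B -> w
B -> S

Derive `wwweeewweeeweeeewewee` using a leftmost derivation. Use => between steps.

S=>wWS=>wwS=>wwwWS=>wwweeeS=>wwweeewWS=>wwweeewSRBS=>wwweeewwWSRBS=>wwweeewweeeSRBS=>wwweeewweeeweeRBS=>wwweeewweeeweeeewBS=>wwweeewweeeweeeeweS=>wwweeewweeeweeeewewee

S => wWS   [S -> w W S]
wWS => wwS   [W -> w]
wwS => wwwWS   [S -> w W S]
wwwWS => wwweeeS   [W -> e e e]
wwweeeS => wwweeewWS   [S -> w W S]
wwweeewWS => wwweeewSRBS   [W -> S R B]
wwweeewSRBS => wwweeewwWSRBS   [S -> w W S]
wwweeewwWSRBS => wwweeewweeeSRBS   [W -> e e e]
wwweeewweeeSRBS => wwweeewweeeweeRBS   [S -> w e e]
wwweeewweeeweeRBS => wwweeewweeeweeeewBS   [R -> e e w]
wwweeewweeeweeeewBS => wwweeewweeeweeeeweS   [B -> e]
wwweeewweeeweeeeweS => wwweeewweeeweeeewewee   [S -> w e e]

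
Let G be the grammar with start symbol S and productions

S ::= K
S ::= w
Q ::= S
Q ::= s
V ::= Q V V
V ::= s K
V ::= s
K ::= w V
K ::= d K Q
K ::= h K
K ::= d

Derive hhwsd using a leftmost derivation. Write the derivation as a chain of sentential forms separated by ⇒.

S ⇒ K ⇒ hK ⇒ hhK ⇒ hhwV ⇒ hhwsK ⇒ hhwsd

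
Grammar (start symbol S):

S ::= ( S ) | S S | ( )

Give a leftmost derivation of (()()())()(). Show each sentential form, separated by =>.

S => SS => SSS => (S)SS => (SS)SS => (SSS)SS => (()SS)SS => (()()S)SS => (()()())SS => (()()())()S => (()()())()()

S => SS   [S ::= S S]
SS => SSS   [S ::= S S]
SSS => (S)SS   [S ::= ( S )]
(S)SS => (SS)SS   [S ::= S S]
(SS)SS => (SSS)SS   [S ::= S S]
(SSS)SS => (()SS)SS   [S ::= ( )]
(()SS)SS => (()()S)SS   [S ::= ( )]
(()()S)SS => (()()())SS   [S ::= ( )]
(()()())SS => (()()())()S   [S ::= ( )]
(()()())()S => (()()())()()   [S ::= ( )]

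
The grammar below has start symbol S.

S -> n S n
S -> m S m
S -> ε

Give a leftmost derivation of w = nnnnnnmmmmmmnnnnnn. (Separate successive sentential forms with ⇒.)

S ⇒ nSn   [S -> n S n]
nSn ⇒ nnSnn   [S -> n S n]
nnSnn ⇒ nnnSnnn   [S -> n S n]
nnnSnnn ⇒ nnnnSnnnn   [S -> n S n]
nnnnSnnnn ⇒ nnnnnSnnnnn   [S -> n S n]
nnnnnSnnnnn ⇒ nnnnnnSnnnnnn   [S -> n S n]
nnnnnnSnnnnnn ⇒ nnnnnnmSmnnnnnn   [S -> m S m]
nnnnnnmSmnnnnnn ⇒ nnnnnnmmSmmnnnnnn   [S -> m S m]
nnnnnnmmSmmnnnnnn ⇒ nnnnnnmmmSmmmnnnnnn   [S -> m S m]
nnnnnnmmmSmmmnnnnnn ⇒ nnnnnnmmmmmmnnnnnn   [S -> ε]

S ⇒ nSn ⇒ nnSnn ⇒ nnnSnnn ⇒ nnnnSnnnn ⇒ nnnnnSnnnnn ⇒ nnnnnnSnnnnnn ⇒ nnnnnnmSmnnnnnn ⇒ nnnnnnmmSmmnnnnnn ⇒ nnnnnnmmmSmmmnnnnnn ⇒ nnnnnnmmmmmmnnnnnn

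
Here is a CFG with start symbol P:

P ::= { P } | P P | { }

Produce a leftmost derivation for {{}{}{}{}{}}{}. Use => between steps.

P => PP   [P ::= P P]
PP => {P}P   [P ::= { P }]
{P}P => {PP}P   [P ::= P P]
{PP}P => {PPP}P   [P ::= P P]
{PPP}P => {PPPP}P   [P ::= P P]
{PPPP}P => {PPPPP}P   [P ::= P P]
{PPPPP}P => {{}PPPP}P   [P ::= { }]
{{}PPPP}P => {{}{}PPP}P   [P ::= { }]
{{}{}PPP}P => {{}{}{}PP}P   [P ::= { }]
{{}{}{}PP}P => {{}{}{}{}P}P   [P ::= { }]
{{}{}{}{}P}P => {{}{}{}{}{}}P   [P ::= { }]
{{}{}{}{}{}}P => {{}{}{}{}{}}{}   [P ::= { }]

P=>PP=>{P}P=>{PP}P=>{PPP}P=>{PPPP}P=>{PPPPP}P=>{{}PPPP}P=>{{}{}PPP}P=>{{}{}{}PP}P=>{{}{}{}{}P}P=>{{}{}{}{}{}}P=>{{}{}{}{}{}}{}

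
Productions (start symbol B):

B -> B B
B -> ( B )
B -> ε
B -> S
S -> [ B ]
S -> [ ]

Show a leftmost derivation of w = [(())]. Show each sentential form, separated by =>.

B => S => [B] => [BB] => [(B)B] => [(BB)B] => [((B)B)B] => [(()B)B] => [(())B] => [(())]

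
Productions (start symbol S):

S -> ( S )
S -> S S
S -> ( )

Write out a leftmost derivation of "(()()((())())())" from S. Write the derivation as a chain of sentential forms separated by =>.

S => (S) => (SS) => (()S) => (()SS) => (()SSS) => (()()SS) => (()()(S)S) => (()()(SS)S) => (()()((S)S)S) => (()()((())S)S) => (()()((())())S) => (()()((())())())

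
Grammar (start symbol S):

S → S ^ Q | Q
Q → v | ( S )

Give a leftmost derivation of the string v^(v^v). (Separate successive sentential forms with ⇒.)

S ⇒ S^Q   [S → S ^ Q]
S^Q ⇒ Q^Q   [S → Q]
Q^Q ⇒ v^Q   [Q → v]
v^Q ⇒ v^(S)   [Q → ( S )]
v^(S) ⇒ v^(S^Q)   [S → S ^ Q]
v^(S^Q) ⇒ v^(Q^Q)   [S → Q]
v^(Q^Q) ⇒ v^(v^Q)   [Q → v]
v^(v^Q) ⇒ v^(v^v)   [Q → v]

S⇒S^Q⇒Q^Q⇒v^Q⇒v^(S)⇒v^(S^Q)⇒v^(Q^Q)⇒v^(v^Q)⇒v^(v^v)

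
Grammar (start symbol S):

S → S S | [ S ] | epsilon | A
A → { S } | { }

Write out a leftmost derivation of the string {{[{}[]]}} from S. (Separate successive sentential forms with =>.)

S => A => {S} => {A} => {{S}} => {{SS}} => {{[S]S}} => {{[SS]S}} => {{[AS]S}} => {{[{}S]S}} => {{[{}[S]]S}} => {{[{}[]]S}} => {{[{}[]]}}

S => A   [S → A]
A => {S}   [A → { S }]
{S} => {A}   [S → A]
{A} => {{S}}   [A → { S }]
{{S}} => {{SS}}   [S → S S]
{{SS}} => {{[S]S}}   [S → [ S ]]
{{[S]S}} => {{[SS]S}}   [S → S S]
{{[SS]S}} => {{[AS]S}}   [S → A]
{{[AS]S}} => {{[{}S]S}}   [A → { }]
{{[{}S]S}} => {{[{}[S]]S}}   [S → [ S ]]
{{[{}[S]]S}} => {{[{}[]]S}}   [S → epsilon]
{{[{}[]]S}} => {{[{}[]]}}   [S → epsilon]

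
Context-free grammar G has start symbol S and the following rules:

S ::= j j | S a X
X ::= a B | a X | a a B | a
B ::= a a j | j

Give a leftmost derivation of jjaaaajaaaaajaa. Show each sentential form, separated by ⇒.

S ⇒ SaX ⇒ SaXaX ⇒ SaXaXaX ⇒ jjaXaXaX ⇒ jjaaBaXaX ⇒ jjaaaajaXaX ⇒ jjaaaajaaaBaX ⇒ jjaaaajaaaaajaX ⇒ jjaaaajaaaaajaa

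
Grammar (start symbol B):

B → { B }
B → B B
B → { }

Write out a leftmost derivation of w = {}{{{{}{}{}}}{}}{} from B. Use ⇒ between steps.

B ⇒ BB ⇒ {}B ⇒ {}BB ⇒ {}{B}B ⇒ {}{BB}B ⇒ {}{{B}B}B ⇒ {}{{{B}}B}B ⇒ {}{{{BB}}B}B ⇒ {}{{{BBB}}B}B ⇒ {}{{{{}BB}}B}B ⇒ {}{{{{}{}B}}B}B ⇒ {}{{{{}{}{}}}B}B ⇒ {}{{{{}{}{}}}{}}B ⇒ {}{{{{}{}{}}}{}}{}

B ⇒ BB   [B → B B]
BB ⇒ {}B   [B → { }]
{}B ⇒ {}BB   [B → B B]
{}BB ⇒ {}{B}B   [B → { B }]
{}{B}B ⇒ {}{BB}B   [B → B B]
{}{BB}B ⇒ {}{{B}B}B   [B → { B }]
{}{{B}B}B ⇒ {}{{{B}}B}B   [B → { B }]
{}{{{B}}B}B ⇒ {}{{{BB}}B}B   [B → B B]
{}{{{BB}}B}B ⇒ {}{{{BBB}}B}B   [B → B B]
{}{{{BBB}}B}B ⇒ {}{{{{}BB}}B}B   [B → { }]
{}{{{{}BB}}B}B ⇒ {}{{{{}{}B}}B}B   [B → { }]
{}{{{{}{}B}}B}B ⇒ {}{{{{}{}{}}}B}B   [B → { }]
{}{{{{}{}{}}}B}B ⇒ {}{{{{}{}{}}}{}}B   [B → { }]
{}{{{{}{}{}}}{}}B ⇒ {}{{{{}{}{}}}{}}{}   [B → { }]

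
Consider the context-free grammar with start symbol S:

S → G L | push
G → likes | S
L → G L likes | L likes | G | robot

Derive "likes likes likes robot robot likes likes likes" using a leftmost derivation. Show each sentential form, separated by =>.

S => G L => likes L => likes G L likes => likes likes L likes => likes likes L likes likes => likes likes L likes likes likes => likes likes G likes likes likes => likes likes S likes likes likes => likes likes G L likes likes likes => likes likes S L likes likes likes => likes likes G L L likes likes likes => likes likes likes L L likes likes likes => likes likes likes robot L likes likes likes => likes likes likes robot robot likes likes likes

S => G L   [S → G L]
G L => likes L   [G → likes]
likes L => likes G L likes   [L → G L likes]
likes G L likes => likes likes L likes   [G → likes]
likes likes L likes => likes likes L likes likes   [L → L likes]
likes likes L likes likes => likes likes L likes likes likes   [L → L likes]
likes likes L likes likes likes => likes likes G likes likes likes   [L → G]
likes likes G likes likes likes => likes likes S likes likes likes   [G → S]
likes likes S likes likes likes => likes likes G L likes likes likes   [S → G L]
likes likes G L likes likes likes => likes likes S L likes likes likes   [G → S]
likes likes S L likes likes likes => likes likes G L L likes likes likes   [S → G L]
likes likes G L L likes likes likes => likes likes likes L L likes likes likes   [G → likes]
likes likes likes L L likes likes likes => likes likes likes robot L likes likes likes   [L → robot]
likes likes likes robot L likes likes likes => likes likes likes robot robot likes likes likes   [L → robot]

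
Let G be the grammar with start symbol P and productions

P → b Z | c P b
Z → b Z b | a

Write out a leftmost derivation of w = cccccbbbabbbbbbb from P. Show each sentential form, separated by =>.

P => cPb => ccPbb => cccPbbb => ccccPbbbb => cccccPbbbbb => cccccbZbbbbb => cccccbbZbbbbbb => cccccbbbZbbbbbbb => cccccbbbabbbbbbb

P => cPb   [P → c P b]
cPb => ccPbb   [P → c P b]
ccPbb => cccPbbb   [P → c P b]
cccPbbb => ccccPbbbb   [P → c P b]
ccccPbbbb => cccccPbbbbb   [P → c P b]
cccccPbbbbb => cccccbZbbbbb   [P → b Z]
cccccbZbbbbb => cccccbbZbbbbbb   [Z → b Z b]
cccccbbZbbbbbb => cccccbbbZbbbbbbb   [Z → b Z b]
cccccbbbZbbbbbbb => cccccbbbabbbbbbb   [Z → a]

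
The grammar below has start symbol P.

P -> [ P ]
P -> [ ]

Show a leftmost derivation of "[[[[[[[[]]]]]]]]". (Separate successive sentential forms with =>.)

P => [P] => [[P]] => [[[P]]] => [[[[P]]]] => [[[[[P]]]]] => [[[[[[P]]]]]] => [[[[[[[P]]]]]]] => [[[[[[[[]]]]]]]]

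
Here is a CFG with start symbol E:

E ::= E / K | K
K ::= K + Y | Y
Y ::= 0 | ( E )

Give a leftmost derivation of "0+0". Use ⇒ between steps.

E ⇒ K ⇒ K+Y ⇒ Y+Y ⇒ 0+Y ⇒ 0+0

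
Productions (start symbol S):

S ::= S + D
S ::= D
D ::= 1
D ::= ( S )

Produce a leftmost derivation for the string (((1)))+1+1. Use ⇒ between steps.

S ⇒ S+D   [S ::= S + D]
S+D ⇒ S+D+D   [S ::= S + D]
S+D+D ⇒ D+D+D   [S ::= D]
D+D+D ⇒ (S)+D+D   [D ::= ( S )]
(S)+D+D ⇒ (D)+D+D   [S ::= D]
(D)+D+D ⇒ ((S))+D+D   [D ::= ( S )]
((S))+D+D ⇒ ((D))+D+D   [S ::= D]
((D))+D+D ⇒ (((S)))+D+D   [D ::= ( S )]
(((S)))+D+D ⇒ (((D)))+D+D   [S ::= D]
(((D)))+D+D ⇒ (((1)))+D+D   [D ::= 1]
(((1)))+D+D ⇒ (((1)))+1+D   [D ::= 1]
(((1)))+1+D ⇒ (((1)))+1+1   [D ::= 1]

S⇒S+D⇒S+D+D⇒D+D+D⇒(S)+D+D⇒(D)+D+D⇒((S))+D+D⇒((D))+D+D⇒(((S)))+D+D⇒(((D)))+D+D⇒(((1)))+D+D⇒(((1)))+1+D⇒(((1)))+1+1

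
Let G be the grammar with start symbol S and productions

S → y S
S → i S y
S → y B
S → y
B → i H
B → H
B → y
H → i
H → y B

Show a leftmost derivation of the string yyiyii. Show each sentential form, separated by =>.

S => yB   [S → y B]
yB => yH   [B → H]
yH => yyB   [H → y B]
yyB => yyiH   [B → i H]
yyiH => yyiyB   [H → y B]
yyiyB => yyiyiH   [B → i H]
yyiyiH => yyiyii   [H → i]

S => yB => yH => yyB => yyiH => yyiyB => yyiyiH => yyiyii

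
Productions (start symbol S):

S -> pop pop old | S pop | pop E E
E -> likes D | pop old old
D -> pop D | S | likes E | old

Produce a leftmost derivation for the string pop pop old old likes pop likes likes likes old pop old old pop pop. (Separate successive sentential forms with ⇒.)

S ⇒ S pop   [S -> S pop]
S pop ⇒ pop E E pop   [S -> pop E E]
pop E E pop ⇒ pop pop old old E pop   [E -> pop old old]
pop pop old old E pop ⇒ pop pop old old likes D pop   [E -> likes D]
pop pop old old likes D pop ⇒ pop pop old old likes S pop   [D -> S]
pop pop old old likes S pop ⇒ pop pop old old likes S pop pop   [S -> S pop]
pop pop old old likes S pop pop ⇒ pop pop old old likes pop E E pop pop   [S -> pop E E]
pop pop old old likes pop E E pop pop ⇒ pop pop old old likes pop likes D E pop pop   [E -> likes D]
pop pop old old likes pop likes D E pop pop ⇒ pop pop old old likes pop likes likes E E pop pop   [D -> likes E]
pop pop old old likes pop likes likes E E pop pop ⇒ pop pop old old likes pop likes likes likes D E pop pop   [E -> likes D]
pop pop old old likes pop likes likes likes D E pop pop ⇒ pop pop old old likes pop likes likes likes old E pop pop   [D -> old]
pop pop old old likes pop likes likes likes old E pop pop ⇒ pop pop old old likes pop likes likes likes old pop old old pop pop   [E -> pop old old]

S ⇒ S pop ⇒ pop E E pop ⇒ pop pop old old E pop ⇒ pop pop old old likes D pop ⇒ pop pop old old likes S pop ⇒ pop pop old old likes S pop pop ⇒ pop pop old old likes pop E E pop pop ⇒ pop pop old old likes pop likes D E pop pop ⇒ pop pop old old likes pop likes likes E E pop pop ⇒ pop pop old old likes pop likes likes likes D E pop pop ⇒ pop pop old old likes pop likes likes likes old E pop pop ⇒ pop pop old old likes pop likes likes likes old pop old old pop pop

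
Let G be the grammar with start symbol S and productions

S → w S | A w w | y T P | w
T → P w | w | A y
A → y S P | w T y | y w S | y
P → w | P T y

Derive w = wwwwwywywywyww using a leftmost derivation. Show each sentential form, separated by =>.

S=>Aww=>wTyww=>wPwyww=>wPTywyww=>wPTyTywyww=>wwTyTywyww=>wwPwyTywyww=>wwPTywyTywyww=>wwwTywyTywyww=>wwwPwywyTywyww=>wwwwwywyTywyww=>wwwwwywywywyww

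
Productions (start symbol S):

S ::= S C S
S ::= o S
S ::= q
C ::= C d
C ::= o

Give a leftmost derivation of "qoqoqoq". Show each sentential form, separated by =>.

S => SCS => SCSCS => SCSCSCS => qCSCSCS => qoSCSCS => qoqCSCS => qoqoSCS => qoqoqCS => qoqoqoS => qoqoqoq

S => SCS   [S ::= S C S]
SCS => SCSCS   [S ::= S C S]
SCSCS => SCSCSCS   [S ::= S C S]
SCSCSCS => qCSCSCS   [S ::= q]
qCSCSCS => qoSCSCS   [C ::= o]
qoSCSCS => qoqCSCS   [S ::= q]
qoqCSCS => qoqoSCS   [C ::= o]
qoqoSCS => qoqoqCS   [S ::= q]
qoqoqCS => qoqoqoS   [C ::= o]
qoqoqoS => qoqoqoq   [S ::= q]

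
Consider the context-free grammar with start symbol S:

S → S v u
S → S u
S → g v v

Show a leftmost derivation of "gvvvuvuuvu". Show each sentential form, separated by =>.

S => Svu => Suvu => Svuuvu => Svuvuuvu => gvvvuvuuvu

S => Svu   [S → S v u]
Svu => Suvu   [S → S u]
Suvu => Svuuvu   [S → S v u]
Svuuvu => Svuvuuvu   [S → S v u]
Svuvuuvu => gvvvuvuuvu   [S → g v v]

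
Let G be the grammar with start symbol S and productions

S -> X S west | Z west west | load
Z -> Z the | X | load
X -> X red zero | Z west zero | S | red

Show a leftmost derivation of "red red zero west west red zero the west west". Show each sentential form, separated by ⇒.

S ⇒ Z west west ⇒ Z the west west ⇒ X the west west ⇒ X red zero the west west ⇒ S red zero the west west ⇒ Z west west red zero the west west ⇒ X west west red zero the west west ⇒ X red zero west west red zero the west west ⇒ red red zero west west red zero the west west

S ⇒ Z west west   [S -> Z west west]
Z west west ⇒ Z the west west   [Z -> Z the]
Z the west west ⇒ X the west west   [Z -> X]
X the west west ⇒ X red zero the west west   [X -> X red zero]
X red zero the west west ⇒ S red zero the west west   [X -> S]
S red zero the west west ⇒ Z west west red zero the west west   [S -> Z west west]
Z west west red zero the west west ⇒ X west west red zero the west west   [Z -> X]
X west west red zero the west west ⇒ X red zero west west red zero the west west   [X -> X red zero]
X red zero west west red zero the west west ⇒ red red zero west west red zero the west west   [X -> red]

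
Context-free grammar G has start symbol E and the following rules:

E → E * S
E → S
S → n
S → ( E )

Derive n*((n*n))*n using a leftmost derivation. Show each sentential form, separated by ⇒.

E ⇒ E*S ⇒ E*S*S ⇒ S*S*S ⇒ n*S*S ⇒ n*(E)*S ⇒ n*(S)*S ⇒ n*((E))*S ⇒ n*((E*S))*S ⇒ n*((S*S))*S ⇒ n*((n*S))*S ⇒ n*((n*n))*S ⇒ n*((n*n))*n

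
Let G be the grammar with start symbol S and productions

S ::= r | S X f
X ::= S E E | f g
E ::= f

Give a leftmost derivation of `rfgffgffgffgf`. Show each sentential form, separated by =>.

S => SXf   [S ::= S X f]
SXf => SXfXf   [S ::= S X f]
SXfXf => SXfXfXf   [S ::= S X f]
SXfXfXf => SXfXfXfXf   [S ::= S X f]
SXfXfXfXf => rXfXfXfXf   [S ::= r]
rXfXfXfXf => rfgfXfXfXf   [X ::= f g]
rfgfXfXfXf => rfgffgfXfXf   [X ::= f g]
rfgffgfXfXf => rfgffgffgfXf   [X ::= f g]
rfgffgffgfXf => rfgffgffgffgf   [X ::= f g]

S => SXf => SXfXf => SXfXfXf => SXfXfXfXf => rXfXfXfXf => rfgfXfXfXf => rfgffgfXfXf => rfgffgffgfXf => rfgffgffgffgf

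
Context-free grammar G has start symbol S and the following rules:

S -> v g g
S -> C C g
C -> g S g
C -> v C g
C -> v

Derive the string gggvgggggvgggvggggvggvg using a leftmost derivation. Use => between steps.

S => CCg => gSgCg => gCCggCg => ggSgCggCg => ggCCggCggCg => gggSgCggCggCg => gggvgggCggCggCg => gggvggggSgggCggCg => gggvggggCCggggCggCg => gggvgggggSgCggggCggCg => gggvgggggvgggCggggCggCg => gggvgggggvgggvggggCggCg => gggvgggggvgggvggggvggCg => gggvgggggvgggvggggvggvg

S => CCg   [S -> C C g]
CCg => gSgCg   [C -> g S g]
gSgCg => gCCggCg   [S -> C C g]
gCCggCg => ggSgCggCg   [C -> g S g]
ggSgCggCg => ggCCggCggCg   [S -> C C g]
ggCCggCggCg => gggSgCggCggCg   [C -> g S g]
gggSgCggCggCg => gggvgggCggCggCg   [S -> v g g]
gggvgggCggCggCg => gggvggggSgggCggCg   [C -> g S g]
gggvggggSgggCggCg => gggvggggCCggggCggCg   [S -> C C g]
gggvggggCCggggCggCg => gggvgggggSgCggggCggCg   [C -> g S g]
gggvgggggSgCggggCggCg => gggvgggggvgggCggggCggCg   [S -> v g g]
gggvgggggvgggCggggCggCg => gggvgggggvgggvggggCggCg   [C -> v]
gggvgggggvgggvggggCggCg => gggvgggggvgggvggggvggCg   [C -> v]
gggvgggggvgggvggggvggCg => gggvgggggvgggvggggvggvg   [C -> v]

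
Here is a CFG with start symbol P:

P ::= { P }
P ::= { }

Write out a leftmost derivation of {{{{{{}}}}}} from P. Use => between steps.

P => {P}   [P ::= { P }]
{P} => {{P}}   [P ::= { P }]
{{P}} => {{{P}}}   [P ::= { P }]
{{{P}}} => {{{{P}}}}   [P ::= { P }]
{{{{P}}}} => {{{{{P}}}}}   [P ::= { P }]
{{{{{P}}}}} => {{{{{{}}}}}}   [P ::= { }]

P=>{P}=>{{P}}=>{{{P}}}=>{{{{P}}}}=>{{{{{P}}}}}=>{{{{{{}}}}}}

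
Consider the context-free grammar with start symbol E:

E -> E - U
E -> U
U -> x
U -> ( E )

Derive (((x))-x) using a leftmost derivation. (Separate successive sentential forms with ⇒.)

E ⇒ U ⇒ (E) ⇒ (E-U) ⇒ (U-U) ⇒ ((E)-U) ⇒ ((U)-U) ⇒ (((E))-U) ⇒ (((U))-U) ⇒ (((x))-U) ⇒ (((x))-x)

E ⇒ U   [E -> U]
U ⇒ (E)   [U -> ( E )]
(E) ⇒ (E-U)   [E -> E - U]
(E-U) ⇒ (U-U)   [E -> U]
(U-U) ⇒ ((E)-U)   [U -> ( E )]
((E)-U) ⇒ ((U)-U)   [E -> U]
((U)-U) ⇒ (((E))-U)   [U -> ( E )]
(((E))-U) ⇒ (((U))-U)   [E -> U]
(((U))-U) ⇒ (((x))-U)   [U -> x]
(((x))-U) ⇒ (((x))-x)   [U -> x]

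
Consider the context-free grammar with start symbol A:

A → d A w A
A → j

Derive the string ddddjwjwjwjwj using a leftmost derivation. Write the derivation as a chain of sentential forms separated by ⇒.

A ⇒ dAwA   [A → d A w A]
dAwA ⇒ ddAwAwA   [A → d A w A]
ddAwAwA ⇒ dddAwAwAwA   [A → d A w A]
dddAwAwAwA ⇒ ddddAwAwAwAwA   [A → d A w A]
ddddAwAwAwAwA ⇒ ddddjwAwAwAwA   [A → j]
ddddjwAwAwAwA ⇒ ddddjwjwAwAwA   [A → j]
ddddjwjwAwAwA ⇒ ddddjwjwjwAwA   [A → j]
ddddjwjwjwAwA ⇒ ddddjwjwjwjwA   [A → j]
ddddjwjwjwjwA ⇒ ddddjwjwjwjwj   [A → j]

A ⇒ dAwA ⇒ ddAwAwA ⇒ dddAwAwAwA ⇒ ddddAwAwAwAwA ⇒ ddddjwAwAwAwA ⇒ ddddjwjwAwAwA ⇒ ddddjwjwjwAwA ⇒ ddddjwjwjwjwA ⇒ ddddjwjwjwjwj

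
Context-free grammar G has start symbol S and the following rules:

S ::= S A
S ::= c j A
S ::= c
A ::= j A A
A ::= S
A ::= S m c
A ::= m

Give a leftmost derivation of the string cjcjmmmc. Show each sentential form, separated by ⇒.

S ⇒ cjA ⇒ cjSmc ⇒ cjSAmc ⇒ cjcjAAmc ⇒ cjcjmAmc ⇒ cjcjmmmc

S ⇒ cjA   [S ::= c j A]
cjA ⇒ cjSmc   [A ::= S m c]
cjSmc ⇒ cjSAmc   [S ::= S A]
cjSAmc ⇒ cjcjAAmc   [S ::= c j A]
cjcjAAmc ⇒ cjcjmAmc   [A ::= m]
cjcjmAmc ⇒ cjcjmmmc   [A ::= m]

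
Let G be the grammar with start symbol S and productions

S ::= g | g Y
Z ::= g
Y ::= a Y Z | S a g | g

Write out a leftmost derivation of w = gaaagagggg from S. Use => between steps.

S => gY => gaYZ => gaaYZZ => gaaaYZZZ => gaaaSagZZZ => gaaagagZZZ => gaaagaggZZ => gaaagagggZ => gaaagagggg

S => gY   [S ::= g Y]
gY => gaYZ   [Y ::= a Y Z]
gaYZ => gaaYZZ   [Y ::= a Y Z]
gaaYZZ => gaaaYZZZ   [Y ::= a Y Z]
gaaaYZZZ => gaaaSagZZZ   [Y ::= S a g]
gaaaSagZZZ => gaaagagZZZ   [S ::= g]
gaaagagZZZ => gaaagaggZZ   [Z ::= g]
gaaagaggZZ => gaaagagggZ   [Z ::= g]
gaaagagggZ => gaaagagggg   [Z ::= g]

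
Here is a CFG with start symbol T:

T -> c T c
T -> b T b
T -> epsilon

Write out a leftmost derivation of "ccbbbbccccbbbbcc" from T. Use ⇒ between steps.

T ⇒ cTc   [T -> c T c]
cTc ⇒ ccTcc   [T -> c T c]
ccTcc ⇒ ccbTbcc   [T -> b T b]
ccbTbcc ⇒ ccbbTbbcc   [T -> b T b]
ccbbTbbcc ⇒ ccbbbTbbbcc   [T -> b T b]
ccbbbTbbbcc ⇒ ccbbbbTbbbbcc   [T -> b T b]
ccbbbbTbbbbcc ⇒ ccbbbbcTcbbbbcc   [T -> c T c]
ccbbbbcTcbbbbcc ⇒ ccbbbbccTccbbbbcc   [T -> c T c]
ccbbbbccTccbbbbcc ⇒ ccbbbbccccbbbbcc   [T -> epsilon]

T ⇒ cTc ⇒ ccTcc ⇒ ccbTbcc ⇒ ccbbTbbcc ⇒ ccbbbTbbbcc ⇒ ccbbbbTbbbbcc ⇒ ccbbbbcTcbbbbcc ⇒ ccbbbbccTccbbbbcc ⇒ ccbbbbccccbbbbcc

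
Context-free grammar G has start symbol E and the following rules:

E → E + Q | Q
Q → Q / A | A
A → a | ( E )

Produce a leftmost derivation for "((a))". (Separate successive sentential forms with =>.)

E => Q => A => (E) => (Q) => (A) => ((E)) => ((Q)) => ((A)) => ((a))

E => Q   [E → Q]
Q => A   [Q → A]
A => (E)   [A → ( E )]
(E) => (Q)   [E → Q]
(Q) => (A)   [Q → A]
(A) => ((E))   [A → ( E )]
((E)) => ((Q))   [E → Q]
((Q)) => ((A))   [Q → A]
((A)) => ((a))   [A → a]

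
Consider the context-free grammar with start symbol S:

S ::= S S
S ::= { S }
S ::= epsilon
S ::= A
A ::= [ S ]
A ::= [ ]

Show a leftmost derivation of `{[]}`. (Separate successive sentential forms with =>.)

S=>{S}=>{A}=>{[S]}=>{[]}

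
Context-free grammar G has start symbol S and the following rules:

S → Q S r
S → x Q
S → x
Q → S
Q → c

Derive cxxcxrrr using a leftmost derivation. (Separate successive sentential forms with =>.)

S => QSr => cSr => cxQr => cxSr => cxQSrr => cxSSrr => cxxSrr => cxxQSrrr => cxxcSrrr => cxxcxrrr

S => QSr   [S → Q S r]
QSr => cSr   [Q → c]
cSr => cxQr   [S → x Q]
cxQr => cxSr   [Q → S]
cxSr => cxQSrr   [S → Q S r]
cxQSrr => cxSSrr   [Q → S]
cxSSrr => cxxSrr   [S → x]
cxxSrr => cxxQSrrr   [S → Q S r]
cxxQSrrr => cxxcSrrr   [Q → c]
cxxcSrrr => cxxcxrrr   [S → x]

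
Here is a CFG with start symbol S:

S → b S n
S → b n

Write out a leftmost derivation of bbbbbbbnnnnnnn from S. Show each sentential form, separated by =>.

S => bSn => bbSnn => bbbSnnn => bbbbSnnnn => bbbbbSnnnnn => bbbbbbSnnnnnn => bbbbbbbnnnnnnn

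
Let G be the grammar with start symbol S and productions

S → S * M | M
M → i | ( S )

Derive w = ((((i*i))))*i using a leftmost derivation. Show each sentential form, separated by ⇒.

S⇒S*M⇒M*M⇒(S)*M⇒(M)*M⇒((S))*M⇒((M))*M⇒(((S)))*M⇒(((M)))*M⇒((((S))))*M⇒((((S*M))))*M⇒((((M*M))))*M⇒((((i*M))))*M⇒((((i*i))))*M⇒((((i*i))))*i

S ⇒ S*M   [S → S * M]
S*M ⇒ M*M   [S → M]
M*M ⇒ (S)*M   [M → ( S )]
(S)*M ⇒ (M)*M   [S → M]
(M)*M ⇒ ((S))*M   [M → ( S )]
((S))*M ⇒ ((M))*M   [S → M]
((M))*M ⇒ (((S)))*M   [M → ( S )]
(((S)))*M ⇒ (((M)))*M   [S → M]
(((M)))*M ⇒ ((((S))))*M   [M → ( S )]
((((S))))*M ⇒ ((((S*M))))*M   [S → S * M]
((((S*M))))*M ⇒ ((((M*M))))*M   [S → M]
((((M*M))))*M ⇒ ((((i*M))))*M   [M → i]
((((i*M))))*M ⇒ ((((i*i))))*M   [M → i]
((((i*i))))*M ⇒ ((((i*i))))*i   [M → i]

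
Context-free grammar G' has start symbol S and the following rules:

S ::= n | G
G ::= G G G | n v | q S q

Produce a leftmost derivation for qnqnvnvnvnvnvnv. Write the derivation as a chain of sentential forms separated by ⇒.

S⇒G⇒GGG⇒qSqGG⇒qnqGG⇒qnqnvG⇒qnqnvGGG⇒qnqnvGGGGG⇒qnqnvnvGGGG⇒qnqnvnvnvGGG⇒qnqnvnvnvnvGG⇒qnqnvnvnvnvnvG⇒qnqnvnvnvnvnvnv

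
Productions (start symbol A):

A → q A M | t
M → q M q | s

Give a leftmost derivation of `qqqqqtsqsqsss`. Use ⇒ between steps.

A ⇒ qAM   [A → q A M]
qAM ⇒ qqAMM   [A → q A M]
qqAMM ⇒ qqqAMMM   [A → q A M]
qqqAMMM ⇒ qqqqAMMMM   [A → q A M]
qqqqAMMMM ⇒ qqqqqAMMMMM   [A → q A M]
qqqqqAMMMMM ⇒ qqqqqtMMMMM   [A → t]
qqqqqtMMMMM ⇒ qqqqqtsMMMM   [M → s]
qqqqqtsMMMM ⇒ qqqqqtsqMqMMM   [M → q M q]
qqqqqtsqMqMMM ⇒ qqqqqtsqsqMMM   [M → s]
qqqqqtsqsqMMM ⇒ qqqqqtsqsqsMM   [M → s]
qqqqqtsqsqsMM ⇒ qqqqqtsqsqssM   [M → s]
qqqqqtsqsqssM ⇒ qqqqqtsqsqsss   [M → s]

A ⇒ qAM ⇒ qqAMM ⇒ qqqAMMM ⇒ qqqqAMMMM ⇒ qqqqqAMMMMM ⇒ qqqqqtMMMMM ⇒ qqqqqtsMMMM ⇒ qqqqqtsqMqMMM ⇒ qqqqqtsqsqMMM ⇒ qqqqqtsqsqsMM ⇒ qqqqqtsqsqssM ⇒ qqqqqtsqsqsss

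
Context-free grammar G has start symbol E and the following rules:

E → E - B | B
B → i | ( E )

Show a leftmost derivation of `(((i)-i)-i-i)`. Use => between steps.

E => B   [E → B]
B => (E)   [B → ( E )]
(E) => (E-B)   [E → E - B]
(E-B) => (E-B-B)   [E → E - B]
(E-B-B) => (B-B-B)   [E → B]
(B-B-B) => ((E)-B-B)   [B → ( E )]
((E)-B-B) => ((E-B)-B-B)   [E → E - B]
((E-B)-B-B) => ((B-B)-B-B)   [E → B]
((B-B)-B-B) => (((E)-B)-B-B)   [B → ( E )]
(((E)-B)-B-B) => (((B)-B)-B-B)   [E → B]
(((B)-B)-B-B) => (((i)-B)-B-B)   [B → i]
(((i)-B)-B-B) => (((i)-i)-B-B)   [B → i]
(((i)-i)-B-B) => (((i)-i)-i-B)   [B → i]
(((i)-i)-i-B) => (((i)-i)-i-i)   [B → i]

E=>B=>(E)=>(E-B)=>(E-B-B)=>(B-B-B)=>((E)-B-B)=>((E-B)-B-B)=>((B-B)-B-B)=>(((E)-B)-B-B)=>(((B)-B)-B-B)=>(((i)-B)-B-B)=>(((i)-i)-B-B)=>(((i)-i)-i-B)=>(((i)-i)-i-i)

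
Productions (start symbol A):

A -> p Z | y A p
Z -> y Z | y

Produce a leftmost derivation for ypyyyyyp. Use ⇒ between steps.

A ⇒ yAp   [A -> y A p]
yAp ⇒ ypZp   [A -> p Z]
ypZp ⇒ ypyZp   [Z -> y Z]
ypyZp ⇒ ypyyZp   [Z -> y Z]
ypyyZp ⇒ ypyyyZp   [Z -> y Z]
ypyyyZp ⇒ ypyyyyZp   [Z -> y Z]
ypyyyyZp ⇒ ypyyyyyp   [Z -> y]

A⇒yAp⇒ypZp⇒ypyZp⇒ypyyZp⇒ypyyyZp⇒ypyyyyZp⇒ypyyyyyp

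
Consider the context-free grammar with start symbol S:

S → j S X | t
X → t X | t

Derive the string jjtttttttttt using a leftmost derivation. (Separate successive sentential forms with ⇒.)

S ⇒ jSX ⇒ jjSXX ⇒ jjtXX ⇒ jjttXX ⇒ jjtttXX ⇒ jjttttXX ⇒ jjtttttXX ⇒ jjttttttXX ⇒ jjtttttttX ⇒ jjttttttttX ⇒ jjtttttttttX ⇒ jjtttttttttt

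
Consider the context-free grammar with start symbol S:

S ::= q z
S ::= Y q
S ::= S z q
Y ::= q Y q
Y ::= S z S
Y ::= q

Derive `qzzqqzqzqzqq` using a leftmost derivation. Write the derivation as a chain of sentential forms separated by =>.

S => Yq   [S ::= Y q]
Yq => SzSq   [Y ::= S z S]
SzSq => qzzSq   [S ::= q z]
qzzSq => qzzSzqq   [S ::= S z q]
qzzSzqq => qzzSzqzqq   [S ::= S z q]
qzzSzqzqq => qzzSzqzqzqq   [S ::= S z q]
qzzSzqzqzqq => qzzYqzqzqzqq   [S ::= Y q]
qzzYqzqzqzqq => qzzqqzqzqzqq   [Y ::= q]

S => Yq => SzSq => qzzSq => qzzSzqq => qzzSzqzqq => qzzSzqzqzqq => qzzYqzqzqzqq => qzzqqzqzqzqq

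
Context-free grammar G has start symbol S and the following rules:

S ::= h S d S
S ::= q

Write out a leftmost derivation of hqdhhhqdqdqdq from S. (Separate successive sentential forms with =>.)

S=>hSdS=>hqdS=>hqdhSdS=>hqdhhSdSdS=>hqdhhhSdSdSdS=>hqdhhhqdSdSdS=>hqdhhhqdqdSdS=>hqdhhhqdqdqdS=>hqdhhhqdqdqdq

S => hSdS   [S ::= h S d S]
hSdS => hqdS   [S ::= q]
hqdS => hqdhSdS   [S ::= h S d S]
hqdhSdS => hqdhhSdSdS   [S ::= h S d S]
hqdhhSdSdS => hqdhhhSdSdSdS   [S ::= h S d S]
hqdhhhSdSdSdS => hqdhhhqdSdSdS   [S ::= q]
hqdhhhqdSdSdS => hqdhhhqdqdSdS   [S ::= q]
hqdhhhqdqdSdS => hqdhhhqdqdqdS   [S ::= q]
hqdhhhqdqdqdS => hqdhhhqdqdqdq   [S ::= q]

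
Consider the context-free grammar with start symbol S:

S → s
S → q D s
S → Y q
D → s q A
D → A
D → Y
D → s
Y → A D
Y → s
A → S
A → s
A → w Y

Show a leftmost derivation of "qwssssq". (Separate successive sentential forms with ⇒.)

S ⇒ Yq   [S → Y q]
Yq ⇒ ADq   [Y → A D]
ADq ⇒ SDq   [A → S]
SDq ⇒ qDsDq   [S → q D s]
qDsDq ⇒ qAsDq   [D → A]
qAsDq ⇒ qwYsDq   [A → w Y]
qwYsDq ⇒ qwADsDq   [Y → A D]
qwADsDq ⇒ qwsDsDq   [A → s]
qwsDsDq ⇒ qwsssDq   [D → s]
qwsssDq ⇒ qwssssq   [D → s]

S⇒Yq⇒ADq⇒SDq⇒qDsDq⇒qAsDq⇒qwYsDq⇒qwADsDq⇒qwsDsDq⇒qwsssDq⇒qwssssq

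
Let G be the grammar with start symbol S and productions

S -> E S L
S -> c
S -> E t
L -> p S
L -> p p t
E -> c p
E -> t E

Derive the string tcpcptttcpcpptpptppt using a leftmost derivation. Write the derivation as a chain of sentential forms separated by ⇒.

S ⇒ ESL   [S -> E S L]
ESL ⇒ tESL   [E -> t E]
tESL ⇒ tcpSL   [E -> c p]
tcpSL ⇒ tcpESLL   [S -> E S L]
tcpESLL ⇒ tcpcpSLL   [E -> c p]
tcpcpSLL ⇒ tcpcpESLLL   [S -> E S L]
tcpcpESLLL ⇒ tcpcptESLLL   [E -> t E]
tcpcptESLLL ⇒ tcpcpttESLLL   [E -> t E]
tcpcpttESLLL ⇒ tcpcptttESLLL   [E -> t E]
tcpcptttESLLL ⇒ tcpcptttcpSLLL   [E -> c p]
tcpcptttcpSLLL ⇒ tcpcptttcpcLLL   [S -> c]
tcpcptttcpcLLL ⇒ tcpcptttcpcpptLL   [L -> p p t]
tcpcptttcpcpptLL ⇒ tcpcptttcpcpptpptL   [L -> p p t]
tcpcptttcpcpptpptL ⇒ tcpcptttcpcpptpptppt   [L -> p p t]

S ⇒ ESL ⇒ tESL ⇒ tcpSL ⇒ tcpESLL ⇒ tcpcpSLL ⇒ tcpcpESLLL ⇒ tcpcptESLLL ⇒ tcpcpttESLLL ⇒ tcpcptttESLLL ⇒ tcpcptttcpSLLL ⇒ tcpcptttcpcLLL ⇒ tcpcptttcpcpptLL ⇒ tcpcptttcpcpptpptL ⇒ tcpcptttcpcpptpptppt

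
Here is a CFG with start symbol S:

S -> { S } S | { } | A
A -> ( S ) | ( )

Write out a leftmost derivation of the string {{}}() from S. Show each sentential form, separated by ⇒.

S ⇒ {S}S ⇒ {{}}S ⇒ {{}}A ⇒ {{}}()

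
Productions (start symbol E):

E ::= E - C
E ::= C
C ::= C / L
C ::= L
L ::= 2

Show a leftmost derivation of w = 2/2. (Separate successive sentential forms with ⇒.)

E ⇒ C ⇒ C/L ⇒ L/L ⇒ 2/L ⇒ 2/2

E ⇒ C   [E ::= C]
C ⇒ C/L   [C ::= C / L]
C/L ⇒ L/L   [C ::= L]
L/L ⇒ 2/L   [L ::= 2]
2/L ⇒ 2/2   [L ::= 2]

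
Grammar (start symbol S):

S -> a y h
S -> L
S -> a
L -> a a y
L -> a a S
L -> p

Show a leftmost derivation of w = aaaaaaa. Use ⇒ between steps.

S⇒L⇒aaS⇒aaL⇒aaaaS⇒aaaaL⇒aaaaaaS⇒aaaaaaa

S ⇒ L   [S -> L]
L ⇒ aaS   [L -> a a S]
aaS ⇒ aaL   [S -> L]
aaL ⇒ aaaaS   [L -> a a S]
aaaaS ⇒ aaaaL   [S -> L]
aaaaL ⇒ aaaaaaS   [L -> a a S]
aaaaaaS ⇒ aaaaaaa   [S -> a]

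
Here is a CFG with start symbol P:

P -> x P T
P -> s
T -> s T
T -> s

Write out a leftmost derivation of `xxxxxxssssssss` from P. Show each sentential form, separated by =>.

P => xPT   [P -> x P T]
xPT => xxPTT   [P -> x P T]
xxPTT => xxxPTTT   [P -> x P T]
xxxPTTT => xxxxPTTTT   [P -> x P T]
xxxxPTTTT => xxxxxPTTTTT   [P -> x P T]
xxxxxPTTTTT => xxxxxxPTTTTTT   [P -> x P T]
xxxxxxPTTTTTT => xxxxxxsTTTTTT   [P -> s]
xxxxxxsTTTTTT => xxxxxxssTTTTTT   [T -> s T]
xxxxxxssTTTTTT => xxxxxxsssTTTTT   [T -> s]
xxxxxxsssTTTTT => xxxxxxssssTTTT   [T -> s]
xxxxxxssssTTTT => xxxxxxsssssTTT   [T -> s]
xxxxxxsssssTTT => xxxxxxssssssTT   [T -> s]
xxxxxxssssssTT => xxxxxxsssssssT   [T -> s]
xxxxxxsssssssT => xxxxxxssssssss   [T -> s]

P => xPT => xxPTT => xxxPTTT => xxxxPTTTT => xxxxxPTTTTT => xxxxxxPTTTTTT => xxxxxxsTTTTTT => xxxxxxssTTTTTT => xxxxxxsssTTTTT => xxxxxxssssTTTT => xxxxxxsssssTTT => xxxxxxssssssTT => xxxxxxsssssssT => xxxxxxssssssss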